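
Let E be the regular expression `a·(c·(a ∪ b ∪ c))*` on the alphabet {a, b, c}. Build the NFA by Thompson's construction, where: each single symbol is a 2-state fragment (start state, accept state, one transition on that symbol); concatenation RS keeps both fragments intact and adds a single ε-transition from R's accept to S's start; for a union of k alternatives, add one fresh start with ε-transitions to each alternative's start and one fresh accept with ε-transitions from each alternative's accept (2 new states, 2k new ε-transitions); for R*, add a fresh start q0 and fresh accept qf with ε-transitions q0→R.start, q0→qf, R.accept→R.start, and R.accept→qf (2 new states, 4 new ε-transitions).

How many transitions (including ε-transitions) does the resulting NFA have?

By structural recursion:
Each of the 5 symbol leaves contributes 1 transition (1 symbol, 0 ε).
  a ∪ b ∪ c — 9 transitions (3 symbol, 6 ε)
  c·(a ∪ b ∪ c) — 11 transitions (4 symbol, 7 ε)
  (c·(a ∪ b ∪ c))* — 15 transitions (4 symbol, 11 ε)
  a·(c·(a ∪ b ∪ c))* — 17 transitions (5 symbol, 12 ε)

17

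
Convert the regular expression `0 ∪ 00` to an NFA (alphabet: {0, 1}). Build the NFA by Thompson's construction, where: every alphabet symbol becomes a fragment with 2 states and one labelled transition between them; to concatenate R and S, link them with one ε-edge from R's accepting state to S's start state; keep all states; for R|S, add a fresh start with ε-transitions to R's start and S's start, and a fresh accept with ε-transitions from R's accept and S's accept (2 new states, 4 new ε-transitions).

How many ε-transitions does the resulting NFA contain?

Recursing over subexpressions:
Each of the 3 symbol leaves contributes 0 ε-transitions.
  00 → 1 ε-transition
  0 ∪ 00 → 5 ε-transitions

5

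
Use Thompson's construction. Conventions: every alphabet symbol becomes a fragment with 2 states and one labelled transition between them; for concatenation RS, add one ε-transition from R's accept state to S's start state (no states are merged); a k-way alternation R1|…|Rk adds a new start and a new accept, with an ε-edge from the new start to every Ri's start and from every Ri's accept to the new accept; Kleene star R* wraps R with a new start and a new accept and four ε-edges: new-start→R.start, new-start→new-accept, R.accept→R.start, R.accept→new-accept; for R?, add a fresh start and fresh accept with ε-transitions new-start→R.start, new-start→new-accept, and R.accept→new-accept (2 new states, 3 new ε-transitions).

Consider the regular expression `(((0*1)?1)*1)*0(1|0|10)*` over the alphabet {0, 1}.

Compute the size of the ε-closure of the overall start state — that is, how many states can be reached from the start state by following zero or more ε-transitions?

13

Compute the ε-closure size of each fragment's start state recursively; a symbol fragment's start has no outgoing ε-edge, so its closure is just itself (size 1).
  0* — C = 1 (new start) + 1 (body) + 1 (new accept) = 3
  0*1 — C = 3 + 1 = 4 (closure spills across the concat boundary because the left factor accepts ε)
  (0*1)? — C = 1 (new start) + 4 (body) + 1 (new accept, via ε) = 6
  (0*1)?1 — C = 6 + 1 = 7 (closure spills across the concat boundary because the left factor accepts ε)
  ((0*1)?1)* — new start has ε-edges to the inner start and to the new accept, so C = 2 + 7 = 9
  ((0*1)?1)*1 — the left operand accepts ε, so the closure extends into the next operand (via the concat ε-link); C = 9 + 1 = 10
  (((0*1)?1)*1)* — new start has ε-edges to the inner start and to the new accept, so C = 2 + 10 = 12
  10 — C equals the left operand's closure size = 1 (its accept is not ε-reachable, so the closure stops there)
  1|0|10 — C = 1 + 1 + 1 + 1 = 4 (the new accept is not ε-reachable since no branch accepts ε)
  (1|0|10)* — C = 1 (new start) + 4 (body) + 1 (new accept) = 6
  (((0*1)?1)*1)*0(1|0|10)* — C = 12 + 1 = 13 (closure spills across the concat boundary because the left factor accepts ε)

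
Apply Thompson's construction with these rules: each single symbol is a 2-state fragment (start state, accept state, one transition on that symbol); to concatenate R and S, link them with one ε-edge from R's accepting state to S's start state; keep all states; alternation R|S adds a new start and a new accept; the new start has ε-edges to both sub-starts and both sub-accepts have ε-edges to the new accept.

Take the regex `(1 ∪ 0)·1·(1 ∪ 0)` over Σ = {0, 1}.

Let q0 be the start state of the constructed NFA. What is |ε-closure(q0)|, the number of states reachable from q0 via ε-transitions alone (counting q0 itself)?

3

Compute the ε-closure size of each fragment's start state recursively; a symbol fragment's start has no outgoing ε-edge, so its closure is just itself (size 1).
  1 ∪ 0 — new start ε-reaches every alternative's start; none of them accept ε, so the new accept is not reached: |closure| = 1 + 1 + 1 = 3
  1 ∪ 0 — |closure| = 1 + 1 + 1 = 3 (the new accept is not ε-reachable since no branch accepts ε)
  (1 ∪ 0)·1·(1 ∪ 0) — |closure| equals the left operand's closure size = 3 (its accept is not ε-reachable, so the closure stops there)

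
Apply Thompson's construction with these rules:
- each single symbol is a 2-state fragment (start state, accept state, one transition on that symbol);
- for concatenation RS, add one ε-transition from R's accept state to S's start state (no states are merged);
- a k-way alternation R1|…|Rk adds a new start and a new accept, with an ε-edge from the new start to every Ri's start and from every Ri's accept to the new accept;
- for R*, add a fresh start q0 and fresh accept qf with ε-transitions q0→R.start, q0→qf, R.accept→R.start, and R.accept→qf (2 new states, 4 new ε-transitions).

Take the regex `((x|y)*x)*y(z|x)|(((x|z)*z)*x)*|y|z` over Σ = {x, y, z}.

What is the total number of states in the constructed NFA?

42

Bottom-up over the parse tree:
Each of the 12 symbol leaves contributes a 2-state fragment.
  x|y = 6 states
  (x|y)* = 8 states
  (x|y)*x = 10 states
  ((x|y)*x)* = 12 states
  z|x = 6 states
  ((x|y)*x)*y(z|x) = 20 states
  x|z = 6 states
  (x|z)* = 8 states
  (x|z)*z = 10 states
  ((x|z)*z)* = 12 states
  ((x|z)*z)*x = 14 states
  (((x|z)*z)*x)* = 16 states
  ((x|y)*x)*y(z|x)|(((x|z)*z)*x)*|y|z = 42 states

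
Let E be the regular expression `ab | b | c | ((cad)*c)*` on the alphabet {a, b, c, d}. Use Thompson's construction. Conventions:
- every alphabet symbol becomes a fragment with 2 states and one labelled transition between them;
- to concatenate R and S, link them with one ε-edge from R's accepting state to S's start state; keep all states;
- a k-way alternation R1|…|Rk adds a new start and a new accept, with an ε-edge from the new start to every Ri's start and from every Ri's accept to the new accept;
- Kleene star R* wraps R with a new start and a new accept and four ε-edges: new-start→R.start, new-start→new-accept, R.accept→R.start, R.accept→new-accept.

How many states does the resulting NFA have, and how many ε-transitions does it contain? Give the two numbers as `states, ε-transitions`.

22, 20

Building bottom-up:
Each of the 8 symbol leaves contributes 2 states and 0 ε-transitions.
  ab — 4 states, 1 ε-transition
  cad — 6 states, 2 ε-transitions
  (cad)* — 8 states, 6 ε-transitions
  (cad)*c — 10 states, 7 ε-transitions
  ((cad)*c)* — 12 states, 11 ε-transitions
  ab | b | c | ((cad)*c)* — 22 states, 20 ε-transitions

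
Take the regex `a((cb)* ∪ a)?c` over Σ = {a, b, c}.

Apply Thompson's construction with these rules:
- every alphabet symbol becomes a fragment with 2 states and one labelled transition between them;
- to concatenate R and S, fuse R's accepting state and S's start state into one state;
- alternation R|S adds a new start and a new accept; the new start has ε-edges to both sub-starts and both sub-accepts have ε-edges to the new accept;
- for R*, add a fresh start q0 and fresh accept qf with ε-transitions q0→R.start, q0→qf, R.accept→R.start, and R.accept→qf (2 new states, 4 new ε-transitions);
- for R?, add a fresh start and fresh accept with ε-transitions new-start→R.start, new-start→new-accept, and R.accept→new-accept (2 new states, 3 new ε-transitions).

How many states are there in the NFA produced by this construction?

Per subexpression:
Each of the 5 symbol leaves contributes a 2-state fragment.
  cb — 3 states
  (cb)* — 5 states
  (cb)* ∪ a — 9 states
  ((cb)* ∪ a)? — 11 states
  a((cb)* ∪ a)?c — 13 states

13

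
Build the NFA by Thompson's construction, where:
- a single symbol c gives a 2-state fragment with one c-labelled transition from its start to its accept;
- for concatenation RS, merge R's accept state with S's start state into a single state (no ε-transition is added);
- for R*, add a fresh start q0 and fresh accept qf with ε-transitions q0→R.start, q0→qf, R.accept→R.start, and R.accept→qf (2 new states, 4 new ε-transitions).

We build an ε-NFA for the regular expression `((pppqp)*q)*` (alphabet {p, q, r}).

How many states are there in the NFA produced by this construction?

11

Per subexpression:
Each of the 6 symbol leaves contributes a 2-state fragment.
  pppqp → 6 states
  (pppqp)* → 8 states
  (pppqp)*q → 9 states
  ((pppqp)*q)* → 11 states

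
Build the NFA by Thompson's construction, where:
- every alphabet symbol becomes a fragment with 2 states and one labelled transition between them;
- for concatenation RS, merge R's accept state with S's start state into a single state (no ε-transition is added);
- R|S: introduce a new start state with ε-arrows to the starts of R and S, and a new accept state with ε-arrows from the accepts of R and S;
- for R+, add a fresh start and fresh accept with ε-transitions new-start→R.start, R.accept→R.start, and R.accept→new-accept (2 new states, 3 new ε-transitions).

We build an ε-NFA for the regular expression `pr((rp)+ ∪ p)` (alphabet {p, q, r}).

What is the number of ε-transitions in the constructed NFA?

7

Recursing over subexpressions:
Each of the 5 symbol leaves contributes 0 ε-transitions.
  rp → 0 ε-transitions
  (rp)+ → 3 ε-transitions
  (rp)+ ∪ p → 7 ε-transitions
  pr((rp)+ ∪ p) → 7 ε-transitions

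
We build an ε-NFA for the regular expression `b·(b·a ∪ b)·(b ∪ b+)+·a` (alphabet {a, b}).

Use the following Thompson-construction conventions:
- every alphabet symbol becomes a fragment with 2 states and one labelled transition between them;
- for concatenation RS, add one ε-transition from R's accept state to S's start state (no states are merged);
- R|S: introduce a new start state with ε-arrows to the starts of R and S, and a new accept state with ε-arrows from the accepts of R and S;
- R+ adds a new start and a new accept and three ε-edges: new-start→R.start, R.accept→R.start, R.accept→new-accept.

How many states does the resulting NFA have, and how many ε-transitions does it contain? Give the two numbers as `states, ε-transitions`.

22, 18

Recursing over subexpressions:
Each of the 7 symbol leaves contributes 2 states and 0 ε-transitions.
  b·a → 4 states, 1 ε-transition
  b·a ∪ b → 8 states, 5 ε-transitions
  b+ → 4 states, 3 ε-transitions
  b ∪ b+ → 8 states, 7 ε-transitions
  (b ∪ b+)+ → 10 states, 10 ε-transitions
  b·(b·a ∪ b)·(b ∪ b+)+·a → 22 states, 18 ε-transitions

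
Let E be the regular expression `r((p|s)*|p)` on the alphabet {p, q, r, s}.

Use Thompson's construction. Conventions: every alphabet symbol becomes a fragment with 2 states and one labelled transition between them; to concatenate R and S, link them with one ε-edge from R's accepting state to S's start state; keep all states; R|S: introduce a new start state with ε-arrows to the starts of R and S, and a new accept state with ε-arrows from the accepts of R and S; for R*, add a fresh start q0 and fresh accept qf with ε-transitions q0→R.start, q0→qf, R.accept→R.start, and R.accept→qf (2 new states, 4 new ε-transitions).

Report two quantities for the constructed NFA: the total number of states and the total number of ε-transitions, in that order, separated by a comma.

14, 13

Per subexpression:
Each of the 4 symbol leaves contributes 2 states and 0 ε-transitions.
  p|s → 6 states, 4 ε-transitions
  (p|s)* → 8 states, 8 ε-transitions
  (p|s)*|p → 12 states, 12 ε-transitions
  r((p|s)*|p) → 14 states, 13 ε-transitions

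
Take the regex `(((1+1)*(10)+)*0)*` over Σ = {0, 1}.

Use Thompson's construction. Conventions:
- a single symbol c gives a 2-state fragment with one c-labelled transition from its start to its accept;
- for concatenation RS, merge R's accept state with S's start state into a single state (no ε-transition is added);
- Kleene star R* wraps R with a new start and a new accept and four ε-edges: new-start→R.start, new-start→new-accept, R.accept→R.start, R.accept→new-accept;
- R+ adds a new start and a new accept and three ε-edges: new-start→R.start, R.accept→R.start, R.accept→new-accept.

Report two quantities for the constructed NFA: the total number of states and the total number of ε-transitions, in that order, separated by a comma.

By structural recursion:
Each of the 5 symbol leaves contributes 2 states and 0 ε-transitions.
  1+ : 4 states, 3 ε-transitions
  1+1 : 5 states, 3 ε-transitions
  (1+1)* : 7 states, 7 ε-transitions
  10 : 3 states, 0 ε-transitions
  (10)+ : 5 states, 3 ε-transitions
  (1+1)*(10)+ : 11 states, 10 ε-transitions
  ((1+1)*(10)+)* : 13 states, 14 ε-transitions
  ((1+1)*(10)+)*0 : 14 states, 14 ε-transitions
  (((1+1)*(10)+)*0)* : 16 states, 18 ε-transitions

16, 18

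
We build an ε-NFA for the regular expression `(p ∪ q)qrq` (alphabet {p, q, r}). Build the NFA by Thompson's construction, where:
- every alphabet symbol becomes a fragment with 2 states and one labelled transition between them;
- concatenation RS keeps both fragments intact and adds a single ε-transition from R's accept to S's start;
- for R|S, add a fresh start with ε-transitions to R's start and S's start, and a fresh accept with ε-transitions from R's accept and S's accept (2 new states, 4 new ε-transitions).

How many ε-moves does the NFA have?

7

Recursing over subexpressions:
Each of the 5 symbol leaves contributes 0 ε-transitions.
  p ∪ q : 4 ε-transitions
  (p ∪ q)qrq : 7 ε-transitions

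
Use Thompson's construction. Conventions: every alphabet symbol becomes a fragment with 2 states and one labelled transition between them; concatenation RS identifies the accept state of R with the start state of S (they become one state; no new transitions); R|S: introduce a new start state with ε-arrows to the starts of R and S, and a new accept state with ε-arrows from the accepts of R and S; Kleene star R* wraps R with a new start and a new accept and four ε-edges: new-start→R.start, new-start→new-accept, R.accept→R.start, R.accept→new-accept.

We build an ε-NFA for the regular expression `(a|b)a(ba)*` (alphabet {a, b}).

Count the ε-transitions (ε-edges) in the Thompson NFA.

8

Per subexpression:
Each of the 5 symbol leaves contributes 0 ε-transitions.
  a|b → 4 ε-transitions
  ba → 0 ε-transitions
  (ba)* → 4 ε-transitions
  (a|b)a(ba)* → 8 ε-transitions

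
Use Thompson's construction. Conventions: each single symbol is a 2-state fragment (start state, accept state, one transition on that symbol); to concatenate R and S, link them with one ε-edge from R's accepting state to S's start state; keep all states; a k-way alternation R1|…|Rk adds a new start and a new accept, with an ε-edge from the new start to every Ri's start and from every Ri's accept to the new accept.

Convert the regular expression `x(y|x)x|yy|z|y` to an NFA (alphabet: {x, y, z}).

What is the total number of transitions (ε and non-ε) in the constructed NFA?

23

Recursing over subexpressions:
Each of the 8 symbol leaves contributes 1 transition (1 symbol, 0 ε).
  y|x — 6 transitions (2 symbol, 4 ε)
  x(y|x)x — 10 transitions (4 symbol, 6 ε)
  yy — 3 transitions (2 symbol, 1 ε)
  x(y|x)x|yy|z|y — 23 transitions (8 symbol, 15 ε)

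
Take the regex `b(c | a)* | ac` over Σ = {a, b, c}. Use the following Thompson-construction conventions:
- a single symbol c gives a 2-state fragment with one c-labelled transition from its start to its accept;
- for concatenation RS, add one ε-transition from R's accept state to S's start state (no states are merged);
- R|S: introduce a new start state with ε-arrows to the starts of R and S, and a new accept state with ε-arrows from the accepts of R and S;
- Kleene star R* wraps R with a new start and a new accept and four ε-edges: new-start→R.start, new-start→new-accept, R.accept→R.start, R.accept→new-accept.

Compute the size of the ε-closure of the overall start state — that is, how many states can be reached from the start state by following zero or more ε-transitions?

3

Work bottom-up. For each fragment F, track |ε-closure(F.start)| and whether F's accept lies in that closure (i.e. whether F accepts ε). A single-symbol fragment has closure size 1 and does not accept ε.
  c | a — new start ε-reaches every alternative's start; none of them accept ε, so the new accept is not reached: |ε-closure| = 1 + 1 + 1 = 3
  (c | a)* — |ε-closure| = 1 (new start) + 3 (body) + 1 (new accept) = 5
  b(c | a)* — same as the first factor's closure: |ε-closure| = 1
  ac — |ε-closure| equals the left operand's closure size = 1 (its accept is not ε-reachable, so the closure stops there)
  b(c | a)* | ac — |ε-closure| = 1 + 1 + 1 = 3 (the new accept is not ε-reachable since no branch accepts ε)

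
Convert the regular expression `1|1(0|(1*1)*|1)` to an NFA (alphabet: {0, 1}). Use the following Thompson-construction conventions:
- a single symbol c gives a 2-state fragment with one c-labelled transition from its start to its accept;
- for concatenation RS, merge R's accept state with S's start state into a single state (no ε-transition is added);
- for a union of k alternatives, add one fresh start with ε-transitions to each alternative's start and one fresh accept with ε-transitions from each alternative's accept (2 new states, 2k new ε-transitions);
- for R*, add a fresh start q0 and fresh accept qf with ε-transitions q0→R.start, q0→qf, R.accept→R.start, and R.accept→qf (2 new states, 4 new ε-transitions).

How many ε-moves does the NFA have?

18

Bottom-up over the parse tree:
Each of the 6 symbol leaves contributes 0 ε-transitions.
  1* = 4 ε-transitions
  1*1 = 4 ε-transitions
  (1*1)* = 8 ε-transitions
  0|(1*1)*|1 = 14 ε-transitions
  1(0|(1*1)*|1) = 14 ε-transitions
  1|1(0|(1*1)*|1) = 18 ε-transitions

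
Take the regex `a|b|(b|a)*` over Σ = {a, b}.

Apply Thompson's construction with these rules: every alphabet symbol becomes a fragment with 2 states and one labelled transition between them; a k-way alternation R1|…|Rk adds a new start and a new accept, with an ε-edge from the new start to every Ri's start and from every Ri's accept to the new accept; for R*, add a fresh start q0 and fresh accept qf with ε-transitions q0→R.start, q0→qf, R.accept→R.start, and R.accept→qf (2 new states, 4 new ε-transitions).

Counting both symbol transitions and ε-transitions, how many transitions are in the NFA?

Building bottom-up:
Each of the 4 symbol leaves contributes 1 transition (1 symbol, 0 ε).
  b|a — 6 transitions (2 symbol, 4 ε)
  (b|a)* — 10 transitions (2 symbol, 8 ε)
  a|b|(b|a)* — 18 transitions (4 symbol, 14 ε)

18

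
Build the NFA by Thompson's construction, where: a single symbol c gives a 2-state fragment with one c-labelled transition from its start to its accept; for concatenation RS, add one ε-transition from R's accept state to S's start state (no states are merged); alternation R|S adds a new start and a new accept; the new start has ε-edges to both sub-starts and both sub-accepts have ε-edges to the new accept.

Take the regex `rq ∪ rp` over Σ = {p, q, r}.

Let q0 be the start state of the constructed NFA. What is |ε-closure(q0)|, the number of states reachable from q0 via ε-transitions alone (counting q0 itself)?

Work bottom-up. For each fragment F, track |ε-closure(F.start)| and whether F's accept lies in that closure (i.e. whether F accepts ε). A single-symbol fragment has closure size 1 and does not accept ε.
  rq — same as the first factor's closure: |closure| = 1
  rp — |closure| equals the left operand's closure size = 1 (its accept is not ε-reachable, so the closure stops there)
  rq ∪ rp — |closure| = 1 + 1 + 1 = 3 (the new accept is not ε-reachable since no branch accepts ε)

3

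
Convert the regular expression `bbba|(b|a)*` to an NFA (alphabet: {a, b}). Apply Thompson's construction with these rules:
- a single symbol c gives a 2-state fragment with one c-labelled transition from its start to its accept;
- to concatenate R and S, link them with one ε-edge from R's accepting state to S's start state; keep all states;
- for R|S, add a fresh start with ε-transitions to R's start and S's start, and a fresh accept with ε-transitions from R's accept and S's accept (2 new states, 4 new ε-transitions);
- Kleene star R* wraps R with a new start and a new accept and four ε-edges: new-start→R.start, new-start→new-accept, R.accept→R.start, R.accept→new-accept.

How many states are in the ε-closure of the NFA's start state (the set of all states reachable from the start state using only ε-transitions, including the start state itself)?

Let C(F) = |ε-closure(F.start)| within fragment F, and note whether F accepts ε. Symbol fragments have C = 1 and do not accept ε. Then:
  bbba — same as the first factor's closure: |ε-closure| = 1
  b|a — |ε-closure| = 1 + 1 + 1 = 3 (the new accept is not ε-reachable since no branch accepts ε)
  (b|a)* — the star's fresh start ε-reaches both the body's start and the fresh accept: |ε-closure| = 2 + 3 = 5
  bbba|(b|a)* — |ε-closure| = 1 (new start) + (1 + 5) + 1 (new accept, since some branch ε-reaches its own accept) = 8

8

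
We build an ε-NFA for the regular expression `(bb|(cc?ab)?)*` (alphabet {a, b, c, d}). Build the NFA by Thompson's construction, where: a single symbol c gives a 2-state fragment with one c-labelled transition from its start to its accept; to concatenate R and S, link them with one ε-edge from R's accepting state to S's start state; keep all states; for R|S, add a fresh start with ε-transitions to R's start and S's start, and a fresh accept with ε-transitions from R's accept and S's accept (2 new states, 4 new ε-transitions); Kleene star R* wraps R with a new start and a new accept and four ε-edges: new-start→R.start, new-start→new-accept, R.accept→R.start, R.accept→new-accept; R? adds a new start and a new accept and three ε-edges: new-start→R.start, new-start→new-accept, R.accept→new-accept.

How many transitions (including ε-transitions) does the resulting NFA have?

By structural recursion:
Each of the 6 symbol leaves contributes 1 transition (1 symbol, 0 ε).
  bb → 3 transitions (2 symbol, 1 ε)
  c? → 4 transitions (1 symbol, 3 ε)
  cc?ab → 10 transitions (4 symbol, 6 ε)
  (cc?ab)? → 13 transitions (4 symbol, 9 ε)
  bb|(cc?ab)? → 20 transitions (6 symbol, 14 ε)
  (bb|(cc?ab)?)* → 24 transitions (6 symbol, 18 ε)

24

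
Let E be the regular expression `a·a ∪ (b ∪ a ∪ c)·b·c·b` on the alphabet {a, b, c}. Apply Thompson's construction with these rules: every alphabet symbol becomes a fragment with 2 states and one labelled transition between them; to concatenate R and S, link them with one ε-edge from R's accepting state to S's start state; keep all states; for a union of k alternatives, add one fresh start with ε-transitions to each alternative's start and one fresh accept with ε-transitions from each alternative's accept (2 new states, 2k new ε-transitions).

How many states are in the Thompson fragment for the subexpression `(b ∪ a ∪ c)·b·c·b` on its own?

14

Fragment for `(b ∪ a ∪ c)·b·c·b`:
Each of the 6 symbol leaves contributes a 2-state fragment.
  b ∪ a ∪ c : 8 states
  (b ∪ a ∪ c)·b·c·b : 14 states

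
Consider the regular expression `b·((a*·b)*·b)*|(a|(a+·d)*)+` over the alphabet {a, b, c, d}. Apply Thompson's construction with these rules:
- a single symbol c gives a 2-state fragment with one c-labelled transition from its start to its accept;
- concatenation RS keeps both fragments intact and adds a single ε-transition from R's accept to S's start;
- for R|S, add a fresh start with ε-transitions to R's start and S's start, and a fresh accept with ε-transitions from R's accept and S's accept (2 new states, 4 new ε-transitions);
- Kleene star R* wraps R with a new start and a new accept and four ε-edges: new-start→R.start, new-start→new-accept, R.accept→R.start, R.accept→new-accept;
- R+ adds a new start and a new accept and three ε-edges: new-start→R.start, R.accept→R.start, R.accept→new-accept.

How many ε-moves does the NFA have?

Bottom-up over the parse tree:
Each of the 7 symbol leaves contributes 0 ε-transitions.
  a* : 4 ε-transitions
  a*·b : 5 ε-transitions
  (a*·b)* : 9 ε-transitions
  (a*·b)*·b : 10 ε-transitions
  ((a*·b)*·b)* : 14 ε-transitions
  b·((a*·b)*·b)* : 15 ε-transitions
  a+ : 3 ε-transitions
  a+·d : 4 ε-transitions
  (a+·d)* : 8 ε-transitions
  a|(a+·d)* : 12 ε-transitions
  (a|(a+·d)*)+ : 15 ε-transitions
  b·((a*·b)*·b)*|(a|(a+·d)*)+ : 34 ε-transitions

34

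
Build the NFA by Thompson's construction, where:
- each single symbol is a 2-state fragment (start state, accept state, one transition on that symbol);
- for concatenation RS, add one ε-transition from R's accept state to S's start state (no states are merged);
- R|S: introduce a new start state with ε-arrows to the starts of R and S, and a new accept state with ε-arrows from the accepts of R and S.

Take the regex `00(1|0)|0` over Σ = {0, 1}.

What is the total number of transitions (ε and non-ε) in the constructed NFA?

Recursing over subexpressions:
Each of the 5 symbol leaves contributes 1 transition (1 symbol, 0 ε).
  1|0 — 6 transitions (2 symbol, 4 ε)
  00(1|0) — 10 transitions (4 symbol, 6 ε)
  00(1|0)|0 — 15 transitions (5 symbol, 10 ε)

15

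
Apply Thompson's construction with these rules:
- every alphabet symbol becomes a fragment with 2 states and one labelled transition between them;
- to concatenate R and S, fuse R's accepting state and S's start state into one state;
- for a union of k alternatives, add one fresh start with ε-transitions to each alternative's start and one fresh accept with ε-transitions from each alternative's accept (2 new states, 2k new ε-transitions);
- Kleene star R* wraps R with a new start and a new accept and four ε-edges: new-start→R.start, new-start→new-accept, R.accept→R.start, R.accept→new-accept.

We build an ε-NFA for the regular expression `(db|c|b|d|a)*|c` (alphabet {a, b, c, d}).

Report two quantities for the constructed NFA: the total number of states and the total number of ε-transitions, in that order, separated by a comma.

19, 18

Building bottom-up:
Each of the 7 symbol leaves contributes 2 states and 0 ε-transitions.
  db — 3 states, 0 ε-transitions
  db|c|b|d|a — 13 states, 10 ε-transitions
  (db|c|b|d|a)* — 15 states, 14 ε-transitions
  (db|c|b|d|a)*|c — 19 states, 18 ε-transitions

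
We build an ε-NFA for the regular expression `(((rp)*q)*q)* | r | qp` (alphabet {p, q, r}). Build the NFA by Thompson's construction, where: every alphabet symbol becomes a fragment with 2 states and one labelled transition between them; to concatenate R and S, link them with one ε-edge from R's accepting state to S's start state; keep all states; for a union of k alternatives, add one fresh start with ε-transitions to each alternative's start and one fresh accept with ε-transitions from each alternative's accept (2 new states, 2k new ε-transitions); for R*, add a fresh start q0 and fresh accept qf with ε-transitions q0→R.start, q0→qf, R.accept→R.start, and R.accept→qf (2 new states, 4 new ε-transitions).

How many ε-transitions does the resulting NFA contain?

22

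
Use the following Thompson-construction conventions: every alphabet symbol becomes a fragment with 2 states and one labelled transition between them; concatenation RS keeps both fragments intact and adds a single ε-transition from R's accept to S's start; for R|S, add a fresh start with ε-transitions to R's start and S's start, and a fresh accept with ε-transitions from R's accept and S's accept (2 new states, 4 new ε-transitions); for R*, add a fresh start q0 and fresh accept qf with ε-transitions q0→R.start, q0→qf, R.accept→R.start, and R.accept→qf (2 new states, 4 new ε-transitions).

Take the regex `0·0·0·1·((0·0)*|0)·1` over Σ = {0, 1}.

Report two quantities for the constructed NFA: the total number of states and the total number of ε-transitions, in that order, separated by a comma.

20, 14

Recursing over subexpressions:
Each of the 8 symbol leaves contributes 2 states and 0 ε-transitions.
  0·0 → 4 states, 1 ε-transition
  (0·0)* → 6 states, 5 ε-transitions
  (0·0)*|0 → 10 states, 9 ε-transitions
  0·0·0·1·((0·0)*|0)·1 → 20 states, 14 ε-transitions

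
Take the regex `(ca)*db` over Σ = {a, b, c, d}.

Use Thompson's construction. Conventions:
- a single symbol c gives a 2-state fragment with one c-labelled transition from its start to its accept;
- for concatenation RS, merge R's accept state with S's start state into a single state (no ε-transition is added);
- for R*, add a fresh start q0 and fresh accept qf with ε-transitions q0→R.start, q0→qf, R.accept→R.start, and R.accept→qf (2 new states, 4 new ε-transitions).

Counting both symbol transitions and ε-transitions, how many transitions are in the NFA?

8

Building bottom-up:
Each of the 4 symbol leaves contributes 1 transition (1 symbol, 0 ε).
  ca : 2 transitions (2 symbol, 0 ε)
  (ca)* : 6 transitions (2 symbol, 4 ε)
  (ca)*db : 8 transitions (4 symbol, 4 ε)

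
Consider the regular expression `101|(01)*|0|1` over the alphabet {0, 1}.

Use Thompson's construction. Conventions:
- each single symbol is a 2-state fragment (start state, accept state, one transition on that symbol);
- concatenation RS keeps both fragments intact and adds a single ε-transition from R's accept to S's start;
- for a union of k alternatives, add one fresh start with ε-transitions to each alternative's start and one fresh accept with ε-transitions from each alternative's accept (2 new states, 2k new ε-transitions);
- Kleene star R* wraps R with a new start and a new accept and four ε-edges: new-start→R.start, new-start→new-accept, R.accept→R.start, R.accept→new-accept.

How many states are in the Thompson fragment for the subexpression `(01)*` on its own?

6

Fragment for `(01)*`:
Each of the 2 symbol leaves contributes a 2-state fragment.
  01 = 4 states
  (01)* = 6 states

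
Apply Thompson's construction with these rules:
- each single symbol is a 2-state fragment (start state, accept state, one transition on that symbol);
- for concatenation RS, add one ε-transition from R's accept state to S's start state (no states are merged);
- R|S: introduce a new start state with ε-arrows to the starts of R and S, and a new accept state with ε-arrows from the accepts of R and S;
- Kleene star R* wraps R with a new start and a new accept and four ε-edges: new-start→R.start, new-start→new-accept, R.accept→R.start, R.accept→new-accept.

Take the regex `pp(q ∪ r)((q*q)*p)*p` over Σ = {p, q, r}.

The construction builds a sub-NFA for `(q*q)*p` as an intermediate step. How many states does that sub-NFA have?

10

Fragment for `(q*q)*p`:
Each of the 3 symbol leaves contributes a 2-state fragment.
  q* → 4 states
  q*q → 6 states
  (q*q)* → 8 states
  (q*q)*p → 10 states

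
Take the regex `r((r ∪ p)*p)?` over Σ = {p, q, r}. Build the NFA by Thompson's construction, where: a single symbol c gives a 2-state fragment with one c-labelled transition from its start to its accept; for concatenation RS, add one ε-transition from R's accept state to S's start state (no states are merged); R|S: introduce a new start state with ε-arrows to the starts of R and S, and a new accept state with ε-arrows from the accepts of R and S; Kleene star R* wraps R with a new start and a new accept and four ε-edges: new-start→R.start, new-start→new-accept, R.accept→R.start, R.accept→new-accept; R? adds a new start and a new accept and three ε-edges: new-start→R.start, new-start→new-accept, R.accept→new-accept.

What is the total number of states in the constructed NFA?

Recursing over subexpressions:
Each of the 4 symbol leaves contributes a 2-state fragment.
  r ∪ p — 6 states
  (r ∪ p)* — 8 states
  (r ∪ p)*p — 10 states
  ((r ∪ p)*p)? — 12 states
  r((r ∪ p)*p)? — 14 states

14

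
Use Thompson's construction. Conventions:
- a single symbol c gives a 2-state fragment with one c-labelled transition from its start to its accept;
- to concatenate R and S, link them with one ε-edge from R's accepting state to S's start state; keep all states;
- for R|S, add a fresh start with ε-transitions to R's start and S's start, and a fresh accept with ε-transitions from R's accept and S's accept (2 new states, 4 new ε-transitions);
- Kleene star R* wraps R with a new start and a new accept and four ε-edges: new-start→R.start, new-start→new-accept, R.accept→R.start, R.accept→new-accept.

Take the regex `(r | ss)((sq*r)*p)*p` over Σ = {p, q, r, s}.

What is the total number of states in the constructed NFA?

Per subexpression:
Each of the 8 symbol leaves contributes a 2-state fragment.
  ss — 4 states
  r | ss — 8 states
  q* — 4 states
  sq*r — 8 states
  (sq*r)* — 10 states
  (sq*r)*p — 12 states
  ((sq*r)*p)* — 14 states
  (r | ss)((sq*r)*p)*p — 24 states

24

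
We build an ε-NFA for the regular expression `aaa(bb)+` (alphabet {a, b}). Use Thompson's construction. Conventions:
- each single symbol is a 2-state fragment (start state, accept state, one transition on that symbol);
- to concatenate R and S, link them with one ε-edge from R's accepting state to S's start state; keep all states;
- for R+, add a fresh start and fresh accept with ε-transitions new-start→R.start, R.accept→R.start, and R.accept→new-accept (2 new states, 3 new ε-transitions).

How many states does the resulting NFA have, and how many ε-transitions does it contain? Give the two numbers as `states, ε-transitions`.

Bottom-up over the parse tree:
Each of the 5 symbol leaves contributes 2 states and 0 ε-transitions.
  bb — 4 states, 1 ε-transition
  (bb)+ — 6 states, 4 ε-transitions
  aaa(bb)+ — 12 states, 7 ε-transitions

12, 7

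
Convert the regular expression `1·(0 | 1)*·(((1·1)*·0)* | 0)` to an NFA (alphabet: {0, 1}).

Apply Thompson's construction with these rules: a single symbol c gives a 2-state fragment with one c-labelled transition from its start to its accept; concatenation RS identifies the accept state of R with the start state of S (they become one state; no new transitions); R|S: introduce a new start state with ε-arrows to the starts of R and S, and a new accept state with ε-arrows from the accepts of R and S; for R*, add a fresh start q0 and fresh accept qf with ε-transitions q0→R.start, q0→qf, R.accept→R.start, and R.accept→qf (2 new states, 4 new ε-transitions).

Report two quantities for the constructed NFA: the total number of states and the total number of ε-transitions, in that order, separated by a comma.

20, 20

Building bottom-up:
Each of the 7 symbol leaves contributes 2 states and 0 ε-transitions.
  0 | 1 — 6 states, 4 ε-transitions
  (0 | 1)* — 8 states, 8 ε-transitions
  1·1 — 3 states, 0 ε-transitions
  (1·1)* — 5 states, 4 ε-transitions
  (1·1)*·0 — 6 states, 4 ε-transitions
  ((1·1)*·0)* — 8 states, 8 ε-transitions
  ((1·1)*·0)* | 0 — 12 states, 12 ε-transitions
  1·(0 | 1)*·(((1·1)*·0)* | 0) — 20 states, 20 ε-transitions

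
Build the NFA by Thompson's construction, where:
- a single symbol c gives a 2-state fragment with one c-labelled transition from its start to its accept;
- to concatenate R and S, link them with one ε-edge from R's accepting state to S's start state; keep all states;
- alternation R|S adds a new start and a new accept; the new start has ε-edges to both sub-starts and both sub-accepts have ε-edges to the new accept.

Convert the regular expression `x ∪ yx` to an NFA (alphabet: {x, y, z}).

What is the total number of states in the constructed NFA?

Recursing over subexpressions:
Each of the 3 symbol leaves contributes a 2-state fragment.
  yx = 4 states
  x ∪ yx = 8 states

8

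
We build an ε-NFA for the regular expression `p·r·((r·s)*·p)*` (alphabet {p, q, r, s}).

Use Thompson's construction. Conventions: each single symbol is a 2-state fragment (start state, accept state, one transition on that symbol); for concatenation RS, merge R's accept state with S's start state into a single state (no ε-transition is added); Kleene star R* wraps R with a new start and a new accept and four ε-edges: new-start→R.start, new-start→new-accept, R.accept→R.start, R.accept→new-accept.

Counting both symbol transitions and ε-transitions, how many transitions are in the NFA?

13

By structural recursion:
Each of the 5 symbol leaves contributes 1 transition (1 symbol, 0 ε).
  r·s : 2 transitions (2 symbol, 0 ε)
  (r·s)* : 6 transitions (2 symbol, 4 ε)
  (r·s)*·p : 7 transitions (3 symbol, 4 ε)
  ((r·s)*·p)* : 11 transitions (3 symbol, 8 ε)
  p·r·((r·s)*·p)* : 13 transitions (5 symbol, 8 ε)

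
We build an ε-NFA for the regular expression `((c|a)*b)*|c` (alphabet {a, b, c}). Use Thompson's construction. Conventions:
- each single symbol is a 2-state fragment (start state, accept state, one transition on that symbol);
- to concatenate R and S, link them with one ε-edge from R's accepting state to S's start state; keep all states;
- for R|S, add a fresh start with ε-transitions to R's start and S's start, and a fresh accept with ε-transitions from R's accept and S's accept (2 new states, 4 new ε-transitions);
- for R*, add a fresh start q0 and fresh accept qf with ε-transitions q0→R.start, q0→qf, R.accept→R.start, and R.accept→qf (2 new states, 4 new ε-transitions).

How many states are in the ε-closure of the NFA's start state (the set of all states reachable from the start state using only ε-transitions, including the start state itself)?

11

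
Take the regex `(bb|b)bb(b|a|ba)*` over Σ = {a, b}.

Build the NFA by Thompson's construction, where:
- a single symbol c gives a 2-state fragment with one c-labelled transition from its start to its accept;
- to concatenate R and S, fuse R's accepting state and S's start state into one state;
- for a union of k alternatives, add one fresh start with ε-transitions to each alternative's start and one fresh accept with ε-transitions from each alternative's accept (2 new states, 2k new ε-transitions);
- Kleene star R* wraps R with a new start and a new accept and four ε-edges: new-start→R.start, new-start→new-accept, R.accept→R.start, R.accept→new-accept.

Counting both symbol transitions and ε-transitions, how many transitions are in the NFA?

By structural recursion:
Each of the 9 symbol leaves contributes 1 transition (1 symbol, 0 ε).
  bb : 2 transitions (2 symbol, 0 ε)
  bb|b : 7 transitions (3 symbol, 4 ε)
  ba : 2 transitions (2 symbol, 0 ε)
  b|a|ba : 10 transitions (4 symbol, 6 ε)
  (b|a|ba)* : 14 transitions (4 symbol, 10 ε)
  (bb|b)bb(b|a|ba)* : 23 transitions (9 symbol, 14 ε)

23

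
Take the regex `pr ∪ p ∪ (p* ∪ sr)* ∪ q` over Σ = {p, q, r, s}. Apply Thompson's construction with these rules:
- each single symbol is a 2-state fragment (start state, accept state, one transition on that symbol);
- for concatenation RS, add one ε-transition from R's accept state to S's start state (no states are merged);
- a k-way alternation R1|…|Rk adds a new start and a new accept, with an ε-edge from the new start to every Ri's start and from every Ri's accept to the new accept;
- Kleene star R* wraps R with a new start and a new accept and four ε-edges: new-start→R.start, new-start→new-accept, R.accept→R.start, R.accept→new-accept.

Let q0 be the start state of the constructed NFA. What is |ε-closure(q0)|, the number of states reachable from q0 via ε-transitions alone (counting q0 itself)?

13

Let C(F) = |ε-closure(F.start)| within fragment F, and note whether F accepts ε. Symbol fragments have C = 1 and do not accept ε. Then:
  pr — |ε-closure| equals the left operand's closure size = 1 (its accept is not ε-reachable, so the closure stops there)
  p* — the star's fresh start ε-reaches both the body's start and the fresh accept: |ε-closure| = 2 + 1 = 3
  sr — same as the first factor's closure: |ε-closure| = 1
  p* ∪ sr — new start ε-reaches every alternative's start; at least one alternative accepts ε, so the union's new accept is reached too: |ε-closure| = 1 + 3 + 1 + 1 = 6
  (p* ∪ sr)* — new start has ε-edges to the inner start and to the new accept, so |ε-closure| = 2 + 6 = 8
  pr ∪ p ∪ (p* ∪ sr)* ∪ q — |ε-closure| = 1 (new start) + (1 + 1 + 8 + 1) + 1 (new accept, since some branch ε-reaches its own accept) = 13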